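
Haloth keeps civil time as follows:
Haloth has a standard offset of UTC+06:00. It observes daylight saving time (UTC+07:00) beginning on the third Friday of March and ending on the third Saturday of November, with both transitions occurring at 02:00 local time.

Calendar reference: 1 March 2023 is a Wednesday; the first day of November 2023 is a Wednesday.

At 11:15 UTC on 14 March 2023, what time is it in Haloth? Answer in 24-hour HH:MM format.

1 March 2023 is a Wednesday, so the first Friday is March 3 and the third is March 17.
1 November 2023 is a Wednesday, so the first Saturday is November 4 and the third is November 18.
At the standard offset (UTC+06:00), 11:15 UTC + 6h = 17:15 Haloth standard time.
Daylight saving runs 17 March – 18 November; the standard-time date in Haloth, 14 March 2023, is outside that window, so Haloth is on standard time at UTC+06:00.
11:15 UTC + 6h = 17:15 local.

17:15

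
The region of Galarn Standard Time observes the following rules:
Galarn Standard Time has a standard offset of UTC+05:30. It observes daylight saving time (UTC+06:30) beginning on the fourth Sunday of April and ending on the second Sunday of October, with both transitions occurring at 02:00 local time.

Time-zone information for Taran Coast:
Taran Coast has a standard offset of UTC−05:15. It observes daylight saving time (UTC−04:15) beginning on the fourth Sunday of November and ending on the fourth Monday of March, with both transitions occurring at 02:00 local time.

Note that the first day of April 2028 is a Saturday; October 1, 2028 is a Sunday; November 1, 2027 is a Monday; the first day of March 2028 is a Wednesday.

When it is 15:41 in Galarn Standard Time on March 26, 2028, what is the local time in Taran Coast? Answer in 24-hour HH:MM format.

1 April 2028 is a Saturday, so the first Sunday is April 2 and the fourth is April 23.
1 October 2028 is a Sunday, so the first Sunday is October 1 and the second is October 8.
March 26, 2028 is outside the daylight-saving period (23 April – 8 October), so Galarn Standard Time is on standard time, UTC+05:30.
15:41 Galarn Standard Time − 5h30m = 10:11 UTC.
1 November 2027 is a Monday, so the first Sunday is November 7 and the fourth is November 28.
1 March 2028 is a Wednesday, so the first Monday is March 6 and the fourth is March 27.
At the standard offset (UTC−05:15), 10:11 UTC − 5h15m = 04:56 Taran Coast standard time.
Daylight saving runs 28 November 2027 – 27 March 2028; the standard-time date in Taran Coast, March 26, 2028, is inside that window, so Taran Coast is at UTC−04:15.
10:11 UTC − 4h15m = 05:56 Taran Coast.

05:56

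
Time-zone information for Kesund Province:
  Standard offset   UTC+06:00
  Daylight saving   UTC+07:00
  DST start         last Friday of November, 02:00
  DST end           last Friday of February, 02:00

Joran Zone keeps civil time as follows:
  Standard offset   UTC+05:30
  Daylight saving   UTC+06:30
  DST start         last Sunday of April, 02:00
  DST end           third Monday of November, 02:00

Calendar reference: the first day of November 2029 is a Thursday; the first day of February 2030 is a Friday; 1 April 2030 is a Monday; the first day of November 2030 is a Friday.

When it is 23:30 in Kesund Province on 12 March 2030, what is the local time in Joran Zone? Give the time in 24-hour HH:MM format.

23:00

1 November 2029 is a Thursday, so Fridays fall on 2, 9, 16, 23, 30; the last is November 30.
1 February 2030 is a Friday, so Fridays fall on 1, 8, 15, 22; the last is February 22.
Daylight saving runs 30 November 2029 – 22 February 2030; 12 March 2030 is outside that window, so Kesund Province is on standard time at UTC+06:00.
23:30 Kesund Province − 6h = 17:30 UTC.
1 April 2030 is a Monday, so Sundays fall on 7, 14, 21, 28; the last is April 28.
1 November 2030 is a Friday, so the first Monday is November 4 and the third is November 18.
At the standard offset (UTC+05:30), 17:30 UTC + 5h30m = 23:00 Joran Zone standard time.
Daylight saving runs 28 April – 18 November; the standard-time date in Joran Zone, 12 March 2030, is outside that window, so Joran Zone is on standard time at UTC+05:30.
17:30 UTC + 5h30m = 23:00 Joran Zone.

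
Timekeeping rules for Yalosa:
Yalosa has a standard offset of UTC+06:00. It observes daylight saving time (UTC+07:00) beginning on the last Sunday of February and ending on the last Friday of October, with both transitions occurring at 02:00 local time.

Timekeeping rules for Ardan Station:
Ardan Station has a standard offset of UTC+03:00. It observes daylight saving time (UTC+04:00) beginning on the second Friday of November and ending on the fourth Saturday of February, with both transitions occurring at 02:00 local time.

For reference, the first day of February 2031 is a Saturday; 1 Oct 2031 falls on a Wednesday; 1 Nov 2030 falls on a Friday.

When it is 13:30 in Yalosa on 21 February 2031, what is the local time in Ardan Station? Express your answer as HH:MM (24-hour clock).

11:30

1 February 2031 is a Saturday, so Sundays fall on 2, 9, 16, 23; the last is February 23.
1 October 2031 is a Wednesday, so Fridays fall on 3, 10, 17, 24, 31; the last is October 31.
Daylight saving runs 23 February – 31 October; 21 February 2031 is outside that window, so Yalosa is on standard time at UTC+06:00.
13:30 Yalosa − 6h = 07:30 UTC.
1 November 2030 is a Friday, so the first Friday is November 1 and the second is November 8.
1 February 2031 is a Saturday, so the first Saturday is February 1 and the fourth is February 22.
At the standard offset (UTC+03:00), 07:30 UTC + 3h = 10:30 Ardan Station standard time.
Daylight saving runs 8 November 2030 – 22 February 2031; the standard-time date in Ardan Station, 21 February 2031, is inside that window, so Ardan Station is at UTC+04:00.
07:30 UTC + 4h = 11:30 Ardan Station.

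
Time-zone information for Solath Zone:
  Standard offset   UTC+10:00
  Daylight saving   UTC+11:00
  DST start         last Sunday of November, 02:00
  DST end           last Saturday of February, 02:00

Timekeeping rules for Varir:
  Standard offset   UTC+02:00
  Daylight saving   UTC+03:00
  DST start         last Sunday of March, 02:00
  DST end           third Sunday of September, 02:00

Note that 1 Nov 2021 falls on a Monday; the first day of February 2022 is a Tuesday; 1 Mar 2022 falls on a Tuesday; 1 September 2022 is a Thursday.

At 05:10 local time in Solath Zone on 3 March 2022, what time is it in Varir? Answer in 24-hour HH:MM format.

1 November 2021 is a Monday, so Sundays fall on 7, 14, 21, 28; the last is November 28.
1 February 2022 is a Tuesday, so Saturdays fall on 5, 12, 19, 26; the last is February 26.
3 March 2022 is outside the daylight-saving period (28 November 2021 – 26 February 2022), so Solath Zone is on standard time, UTC+10:00.
05:10 Solath Zone − 10h = 19:10 UTC (rolling into the previous day, 2 March 2022).
1 March 2022 is a Tuesday, so Sundays fall on 6, 13, 20, 27; the last is March 27.
1 September 2022 is a Thursday, so the first Sunday is September 4 and the third is September 18.
At the standard offset (UTC+02:00), 19:10 UTC + 2h = 21:10 Varir standard time.
The standard-time date in Varir, 2 March 2022, is outside the daylight-saving period (27 March – 18 September), so Varir is on standard time, UTC+02:00.
19:10 UTC + 2h = 21:10 Varir.

21:10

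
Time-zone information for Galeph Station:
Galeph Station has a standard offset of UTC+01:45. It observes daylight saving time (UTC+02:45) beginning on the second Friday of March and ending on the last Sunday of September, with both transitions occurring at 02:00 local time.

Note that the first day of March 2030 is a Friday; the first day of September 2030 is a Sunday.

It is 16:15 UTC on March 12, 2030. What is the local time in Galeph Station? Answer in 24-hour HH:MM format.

19:00

1 March 2030 is a Friday, so the first Friday is March 1 and the second is March 8.
1 September 2030 is a Sunday, so Sundays fall on 1, 8, 15, 22, 29; the last is September 29.
At the standard offset (UTC+01:45), 16:15 UTC + 1h45m = 18:00 Galeph Station standard time.
Daylight saving runs 8 March – 29 September; the standard-time date in Galeph Station, March 12, 2030, is inside that window, so Galeph Station is at UTC+02:45.
16:15 UTC + 2h45m = 19:00 local.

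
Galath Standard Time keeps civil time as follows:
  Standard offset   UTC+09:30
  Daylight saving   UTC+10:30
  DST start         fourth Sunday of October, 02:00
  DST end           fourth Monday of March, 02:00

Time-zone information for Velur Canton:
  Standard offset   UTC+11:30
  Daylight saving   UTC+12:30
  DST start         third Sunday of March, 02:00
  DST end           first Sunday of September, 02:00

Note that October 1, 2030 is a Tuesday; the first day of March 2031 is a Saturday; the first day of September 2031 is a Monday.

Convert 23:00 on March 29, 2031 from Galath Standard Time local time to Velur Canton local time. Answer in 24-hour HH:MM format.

1 October 2030 is a Tuesday, so the first Sunday is October 6 and the fourth is October 27.
1 March 2031 is a Saturday, so the first Monday is March 3 and the fourth is March 24.
Daylight saving runs 27 October 2030 – 24 March 2031; March 29, 2031 is outside that window, so Galath Standard Time is on standard time at UTC+09:30.
23:00 Galath Standard Time − 9h30m = 13:30 UTC.
1 March 2031 is a Saturday, so the first Sunday is March 2 and the third is March 16.
1 September 2031 is a Monday, so the first Sunday is September 7.
At the standard offset (UTC+11:30), 13:30 UTC + 11h30m = 01:00 Velur Canton standard time (rolling into the next day, 30 March 2031).
The standard-time date in Velur Canton, March 30, 2031, lies within the daylight-saving period (16 March – 7 September), so Velur Canton is on daylight time, UTC+12:30.
13:30 UTC + 12h30m = 02:00 Velur Canton (rolling into the next day, 30 March 2031).

02:00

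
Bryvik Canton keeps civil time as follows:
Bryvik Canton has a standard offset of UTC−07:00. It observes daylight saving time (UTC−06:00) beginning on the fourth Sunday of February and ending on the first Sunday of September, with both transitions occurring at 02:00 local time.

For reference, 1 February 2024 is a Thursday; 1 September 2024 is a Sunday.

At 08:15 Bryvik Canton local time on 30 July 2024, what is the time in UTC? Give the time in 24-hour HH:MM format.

14:15

1 February 2024 is a Thursday, so the first Sunday is February 4 and the fourth is February 25.
1 September 2024 is a Sunday, so the first Sunday is September 1.
Daylight saving runs 25 February – 1 September; 30 July 2024 is inside that window, so Bryvik Canton is at UTC−06:00.
08:15 local + 6h = 14:15 UTC.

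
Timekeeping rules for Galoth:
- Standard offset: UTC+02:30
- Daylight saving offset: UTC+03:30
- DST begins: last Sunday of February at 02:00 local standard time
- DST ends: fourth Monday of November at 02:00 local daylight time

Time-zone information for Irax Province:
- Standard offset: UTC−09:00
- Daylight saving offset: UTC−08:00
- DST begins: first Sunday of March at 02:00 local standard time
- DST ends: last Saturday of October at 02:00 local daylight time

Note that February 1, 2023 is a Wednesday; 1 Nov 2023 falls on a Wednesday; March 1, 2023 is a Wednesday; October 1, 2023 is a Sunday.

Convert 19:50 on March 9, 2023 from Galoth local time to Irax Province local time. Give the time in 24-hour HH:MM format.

08:20

1 February 2023 is a Wednesday, so Sundays fall on 5, 12, 19, 26; the last is February 26.
1 November 2023 is a Wednesday, so the first Monday is November 6 and the fourth is November 27.
March 9, 2023 lies within the daylight-saving period (26 February – 27 November), so Galoth is on daylight time, UTC+03:30.
19:50 Galoth − 3h30m = 16:20 UTC.
1 March 2023 is a Wednesday, so the first Sunday is March 5.
1 October 2023 is a Sunday, so Saturdays fall on 7, 14, 21, 28; the last is October 28.
At the standard offset (UTC−09:00), 16:20 UTC − 9h = 07:20 Irax Province standard time.
The standard-time date in Irax Province, March 9, 2023, lies within the daylight-saving period (5 March – 28 October), so Irax Province is on daylight time, UTC−08:00.
16:20 UTC − 8h = 08:20 Irax Province.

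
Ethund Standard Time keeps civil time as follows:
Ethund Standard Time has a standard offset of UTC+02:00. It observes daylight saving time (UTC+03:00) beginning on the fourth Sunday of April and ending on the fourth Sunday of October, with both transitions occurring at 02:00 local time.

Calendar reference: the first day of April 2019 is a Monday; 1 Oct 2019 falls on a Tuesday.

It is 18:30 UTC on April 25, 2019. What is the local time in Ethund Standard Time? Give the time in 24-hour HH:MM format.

20:30

1 April 2019 is a Monday, so the first Sunday is April 7 and the fourth is April 28.
1 October 2019 is a Tuesday, so the first Sunday is October 6 and the fourth is October 27.
At the standard offset (UTC+02:00), 18:30 UTC + 2h = 20:30 Ethund Standard Time standard time.
The standard-time date in Ethund Standard Time, April 25, 2019, does not fall between 28 April and 27 October, so daylight saving is not in effect and Ethund Standard Time is at UTC+02:00.
18:30 UTC + 2h = 20:30 local.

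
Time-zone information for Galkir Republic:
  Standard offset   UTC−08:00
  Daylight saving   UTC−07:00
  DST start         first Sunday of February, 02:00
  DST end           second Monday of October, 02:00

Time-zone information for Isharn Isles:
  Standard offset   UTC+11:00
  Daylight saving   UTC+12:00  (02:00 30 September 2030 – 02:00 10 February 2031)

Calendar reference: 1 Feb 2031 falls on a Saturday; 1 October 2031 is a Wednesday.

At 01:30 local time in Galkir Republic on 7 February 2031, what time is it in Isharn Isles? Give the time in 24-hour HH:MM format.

1 February 2031 is a Saturday, so the first Sunday is February 2.
1 October 2031 is a Wednesday, so the first Monday is October 6 and the second is October 13.
Daylight saving runs 2 February – 13 October; 7 February 2031 is inside that window, so Galkir Republic is at UTC−07:00.
01:30 Galkir Republic + 7h = 08:30 UTC.
At the standard offset (UTC+11:00), 08:30 UTC + 11h = 19:30 Isharn Isles standard time.
The standard-time date in Isharn Isles, 7 February 2031, lies within the daylight-saving period (30 September 2030 – 10 February 2031), so Isharn Isles is on daylight time, UTC+12:00.
08:30 UTC + 12h = 20:30 Isharn Isles.

20:30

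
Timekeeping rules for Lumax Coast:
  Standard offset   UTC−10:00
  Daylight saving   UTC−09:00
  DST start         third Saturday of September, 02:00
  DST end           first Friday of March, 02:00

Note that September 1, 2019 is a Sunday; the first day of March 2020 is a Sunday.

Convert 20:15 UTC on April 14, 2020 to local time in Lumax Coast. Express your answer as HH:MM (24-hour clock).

1 September 2019 is a Sunday, so the first Saturday is September 7 and the third is September 21.
1 March 2020 is a Sunday, so the first Friday is March 6.
At the standard offset (UTC−10:00), 20:15 UTC − 10h = 10:15 Lumax Coast standard time.
Daylight saving runs 21 September 2019 – 6 March 2020; the standard-time date in Lumax Coast, April 14, 2020, is outside that window, so Lumax Coast is on standard time at UTC−10:00.
20:15 UTC − 10h = 10:15 local.

10:15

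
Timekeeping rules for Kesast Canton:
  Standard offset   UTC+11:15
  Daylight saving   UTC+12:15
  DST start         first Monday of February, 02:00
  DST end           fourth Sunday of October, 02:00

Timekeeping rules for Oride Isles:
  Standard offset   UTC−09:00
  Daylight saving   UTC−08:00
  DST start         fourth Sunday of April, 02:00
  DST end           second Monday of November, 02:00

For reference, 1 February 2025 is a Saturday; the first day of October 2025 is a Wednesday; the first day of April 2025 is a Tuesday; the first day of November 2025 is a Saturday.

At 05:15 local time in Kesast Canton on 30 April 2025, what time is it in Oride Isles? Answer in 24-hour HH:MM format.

1 February 2025 is a Saturday, so the first Monday is February 3.
1 October 2025 is a Wednesday, so the first Sunday is October 5 and the fourth is October 26.
30 April 2025 falls between 3 February and 26 October, so daylight saving is in effect and Kesast Canton is at UTC+12:15.
05:15 Kesast Canton − 12h15m = 17:00 UTC (rolling into the previous day, 29 April 2025).
1 April 2025 is a Tuesday, so the first Sunday is April 6 and the fourth is April 27.
1 November 2025 is a Saturday, so the first Monday is November 3 and the second is November 10.
At the standard offset (UTC−09:00), 17:00 UTC − 9h = 08:00 Oride Isles standard time.
Daylight saving runs 27 April – 10 November; the standard-time date in Oride Isles, 29 April 2025, is inside that window, so Oride Isles is at UTC−08:00.
17:00 UTC − 8h = 09:00 Oride Isles.

09:00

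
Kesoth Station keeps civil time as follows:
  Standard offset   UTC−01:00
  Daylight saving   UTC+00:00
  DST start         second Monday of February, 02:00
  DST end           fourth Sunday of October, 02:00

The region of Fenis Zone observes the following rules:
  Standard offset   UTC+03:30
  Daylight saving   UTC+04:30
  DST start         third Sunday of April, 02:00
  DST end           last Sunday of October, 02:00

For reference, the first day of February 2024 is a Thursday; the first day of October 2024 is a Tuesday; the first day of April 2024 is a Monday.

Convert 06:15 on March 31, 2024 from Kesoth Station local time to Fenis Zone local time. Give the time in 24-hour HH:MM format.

1 February 2024 is a Thursday, so the first Monday is February 5 and the second is February 12.
1 October 2024 is a Tuesday, so the first Sunday is October 6 and the fourth is October 27.
Daylight saving runs 12 February – 27 October; March 31, 2024 is inside that window, so Kesoth Station is at UTC+00:00.
06:15 Kesoth Station − 0h = 06:15 UTC.
1 April 2024 is a Monday, so the first Sunday is April 7 and the third is April 21.
1 October 2024 is a Tuesday, so Sundays fall on 6, 13, 20, 27; the last is October 27.
At the standard offset (UTC+03:30), 06:15 UTC + 3h30m = 09:45 Fenis Zone standard time.
Daylight saving runs 21 April – 27 October; the standard-time date in Fenis Zone, March 31, 2024, is outside that window, so Fenis Zone is on standard time at UTC+03:30.
06:15 UTC + 3h30m = 09:45 Fenis Zone.

09:45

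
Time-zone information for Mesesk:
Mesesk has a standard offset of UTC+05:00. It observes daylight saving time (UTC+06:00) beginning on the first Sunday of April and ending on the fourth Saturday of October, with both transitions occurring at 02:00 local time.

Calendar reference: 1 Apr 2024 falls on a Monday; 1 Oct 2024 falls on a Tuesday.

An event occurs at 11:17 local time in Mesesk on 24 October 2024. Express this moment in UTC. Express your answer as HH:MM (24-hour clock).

05:17

1 April 2024 is a Monday, so the first Sunday is April 7.
1 October 2024 is a Tuesday, so the first Saturday is October 5 and the fourth is October 26.
Daylight saving runs 7 April – 26 October; 24 October 2024 is inside that window, so Mesesk is at UTC+06:00.
11:17 local − 6h = 05:17 UTC.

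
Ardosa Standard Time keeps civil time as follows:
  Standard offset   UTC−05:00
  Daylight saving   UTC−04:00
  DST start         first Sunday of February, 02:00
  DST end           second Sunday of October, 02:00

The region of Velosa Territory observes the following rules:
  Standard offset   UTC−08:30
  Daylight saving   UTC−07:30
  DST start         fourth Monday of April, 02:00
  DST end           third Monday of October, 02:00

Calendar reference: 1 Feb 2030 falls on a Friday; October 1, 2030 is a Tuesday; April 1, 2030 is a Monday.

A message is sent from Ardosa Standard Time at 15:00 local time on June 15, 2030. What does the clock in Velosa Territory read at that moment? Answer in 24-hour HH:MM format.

1 February 2030 is a Friday, so the first Sunday is February 3.
1 October 2030 is a Tuesday, so the first Sunday is October 6 and the second is October 13.
June 15, 2030 falls between 3 February and 13 October, so daylight saving is in effect and Ardosa Standard Time is at UTC−04:00.
15:00 Ardosa Standard Time + 4h = 19:00 UTC.
1 April 2030 is a Monday, so the first Monday is April 1 and the fourth is April 22.
1 October 2030 is a Tuesday, so the first Monday is October 7 and the third is October 21.
At the standard offset (UTC−08:30), 19:00 UTC − 8h30m = 10:30 Velosa Territory standard time.
The standard-time date in Velosa Territory, June 15, 2030, falls between 22 April and 21 October, so daylight saving is in effect and Velosa Territory is at UTC−07:30.
19:00 UTC − 7h30m = 11:30 Velosa Territory.

11:30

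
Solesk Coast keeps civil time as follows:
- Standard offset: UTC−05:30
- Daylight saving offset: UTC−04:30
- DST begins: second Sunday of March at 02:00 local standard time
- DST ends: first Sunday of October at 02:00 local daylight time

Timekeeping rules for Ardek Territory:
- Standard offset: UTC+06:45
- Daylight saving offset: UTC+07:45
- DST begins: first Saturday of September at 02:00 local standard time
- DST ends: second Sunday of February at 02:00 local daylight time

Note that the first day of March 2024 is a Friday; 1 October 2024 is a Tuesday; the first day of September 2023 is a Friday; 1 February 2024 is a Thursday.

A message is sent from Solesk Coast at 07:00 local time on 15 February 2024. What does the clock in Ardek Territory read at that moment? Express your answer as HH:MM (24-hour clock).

1 March 2024 is a Friday, so the first Sunday is March 3 and the second is March 10.
1 October 2024 is a Tuesday, so the first Sunday is October 6.
15 February 2024 does not fall between 10 March and 6 October, so daylight saving is not in effect and Solesk Coast is at UTC−05:30.
07:00 Solesk Coast + 5h30m = 12:30 UTC.
1 September 2023 is a Friday, so the first Saturday is September 2.
1 February 2024 is a Thursday, so the first Sunday is February 4 and the second is February 11.
At the standard offset (UTC+06:45), 12:30 UTC + 6h45m = 19:15 Ardek Territory standard time.
The standard-time date in Ardek Territory, 15 February 2024, is outside the daylight-saving period (2 September 2023 – 11 February 2024), so Ardek Territory is on standard time, UTC+06:45.
12:30 UTC + 6h45m = 19:15 Ardek Territory.

19:15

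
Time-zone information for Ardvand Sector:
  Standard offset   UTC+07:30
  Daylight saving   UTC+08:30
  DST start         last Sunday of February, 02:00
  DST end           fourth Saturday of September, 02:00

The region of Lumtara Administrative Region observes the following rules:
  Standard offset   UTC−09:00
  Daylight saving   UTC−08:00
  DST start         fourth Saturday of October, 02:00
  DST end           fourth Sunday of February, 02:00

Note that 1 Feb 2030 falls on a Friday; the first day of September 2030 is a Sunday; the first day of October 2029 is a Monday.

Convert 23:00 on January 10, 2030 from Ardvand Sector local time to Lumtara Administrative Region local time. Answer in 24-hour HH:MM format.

07:30

1 February 2030 is a Friday, so Sundays fall on 3, 10, 17, 24; the last is February 24.
1 September 2030 is a Sunday, so the first Saturday is September 7 and the fourth is September 28.
Daylight saving runs 24 February – 28 September; January 10, 2030 is outside that window, so Ardvand Sector is on standard time at UTC+07:30.
23:00 Ardvand Sector − 7h30m = 15:30 UTC.
1 October 2029 is a Monday, so the first Saturday is October 6 and the fourth is October 27.
1 February 2030 is a Friday, so the first Sunday is February 3 and the fourth is February 24.
At the standard offset (UTC−09:00), 15:30 UTC − 9h = 06:30 Lumtara Administrative Region standard time.
Daylight saving runs 27 October 2029 – 24 February 2030; the standard-time date in Lumtara Administrative Region, January 10, 2030, is inside that window, so Lumtara Administrative Region is at UTC−08:00.
15:30 UTC − 8h = 07:30 Lumtara Administrative Region.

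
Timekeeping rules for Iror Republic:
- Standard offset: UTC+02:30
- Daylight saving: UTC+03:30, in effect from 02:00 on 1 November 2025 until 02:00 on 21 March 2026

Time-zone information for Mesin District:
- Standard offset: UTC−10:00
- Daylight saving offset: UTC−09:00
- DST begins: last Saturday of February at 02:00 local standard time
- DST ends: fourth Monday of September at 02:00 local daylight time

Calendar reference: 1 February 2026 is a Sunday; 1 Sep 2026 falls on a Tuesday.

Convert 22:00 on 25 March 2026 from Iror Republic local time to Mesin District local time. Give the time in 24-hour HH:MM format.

10:30

25 March 2026 is outside the daylight-saving period (1 November 2025 – 21 March 2026), so Iror Republic is on standard time, UTC+02:30.
22:00 Iror Republic − 2h30m = 19:30 UTC.
1 February 2026 is a Sunday, so Saturdays fall on 7, 14, 21, 28; the last is February 28.
1 September 2026 is a Tuesday, so the first Monday is September 7 and the fourth is September 28.
At the standard offset (UTC−10:00), 19:30 UTC − 10h = 09:30 Mesin District standard time.
The standard-time date in Mesin District, 25 March 2026, lies within the daylight-saving period (28 February – 28 September), so Mesin District is on daylight time, UTC−09:00.
19:30 UTC − 9h = 10:30 Mesin District.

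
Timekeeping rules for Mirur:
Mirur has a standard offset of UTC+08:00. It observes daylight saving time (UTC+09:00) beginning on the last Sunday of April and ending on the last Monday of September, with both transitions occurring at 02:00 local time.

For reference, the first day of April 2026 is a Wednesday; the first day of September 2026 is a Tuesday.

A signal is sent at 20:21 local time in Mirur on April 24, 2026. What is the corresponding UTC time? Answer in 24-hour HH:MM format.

12:21

1 April 2026 is a Wednesday, so Sundays fall on 5, 12, 19, 26; the last is April 26.
1 September 2026 is a Tuesday, so Mondays fall on 7, 14, 21, 28; the last is September 28.
Daylight saving runs 26 April – 28 September; April 24, 2026 is outside that window, so Mirur is on standard time at UTC+08:00.
20:21 local − 8h = 12:21 UTC.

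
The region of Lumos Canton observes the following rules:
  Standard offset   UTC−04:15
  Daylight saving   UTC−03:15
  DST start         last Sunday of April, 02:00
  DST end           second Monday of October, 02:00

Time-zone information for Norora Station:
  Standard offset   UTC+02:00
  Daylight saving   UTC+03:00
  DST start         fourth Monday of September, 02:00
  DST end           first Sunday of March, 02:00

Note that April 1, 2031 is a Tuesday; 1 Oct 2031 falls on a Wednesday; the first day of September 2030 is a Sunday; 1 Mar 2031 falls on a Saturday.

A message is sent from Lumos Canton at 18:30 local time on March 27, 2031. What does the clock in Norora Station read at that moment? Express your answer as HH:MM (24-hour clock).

00:45

1 April 2031 is a Tuesday, so Sundays fall on 6, 13, 20, 27; the last is April 27.
1 October 2031 is a Wednesday, so the first Monday is October 6 and the second is October 13.
March 27, 2031 is outside the daylight-saving period (27 April – 13 October), so Lumos Canton is on standard time, UTC−04:15.
18:30 Lumos Canton + 4h15m = 22:45 UTC.
1 September 2030 is a Sunday, so the first Monday is September 2 and the fourth is September 23.
1 March 2031 is a Saturday, so the first Sunday is March 2.
At the standard offset (UTC+02:00), 22:45 UTC + 2h = 00:45 Norora Station standard time (rolling into the next day, 28 March 2031).
The standard-time date in Norora Station, March 28, 2031, is outside the daylight-saving period (23 September 2030 – 2 March 2031), so Norora Station is on standard time, UTC+02:00.
22:45 UTC + 2h = 00:45 Norora Station (rolling into the next day, 28 March 2031).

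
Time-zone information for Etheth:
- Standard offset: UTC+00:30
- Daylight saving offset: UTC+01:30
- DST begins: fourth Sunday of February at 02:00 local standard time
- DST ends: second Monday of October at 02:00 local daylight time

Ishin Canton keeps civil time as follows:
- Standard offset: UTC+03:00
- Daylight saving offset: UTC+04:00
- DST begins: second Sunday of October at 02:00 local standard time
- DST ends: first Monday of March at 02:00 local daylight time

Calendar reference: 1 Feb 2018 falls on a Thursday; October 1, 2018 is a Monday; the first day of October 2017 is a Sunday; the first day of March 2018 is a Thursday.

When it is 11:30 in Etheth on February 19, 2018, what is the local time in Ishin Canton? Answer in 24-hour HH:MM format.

15:00

1 February 2018 is a Thursday, so the first Sunday is February 4 and the fourth is February 25.
1 October 2018 is a Monday, so the first Monday is October 1 and the second is October 8.
Daylight saving runs 25 February – 8 October; February 19, 2018 is outside that window, so Etheth is on standard time at UTC+00:30.
11:30 Etheth − 0h30m = 11:00 UTC.
1 October 2017 is a Sunday, so the first Sunday is October 1 and the second is October 8.
1 March 2018 is a Thursday, so the first Monday is March 5.
At the standard offset (UTC+03:00), 11:00 UTC + 3h = 14:00 Ishin Canton standard time.
The standard-time date in Ishin Canton, February 19, 2018, falls between 8 October 2017 and 5 March 2018, so daylight saving is in effect and Ishin Canton is at UTC+04:00.
11:00 UTC + 4h = 15:00 Ishin Canton.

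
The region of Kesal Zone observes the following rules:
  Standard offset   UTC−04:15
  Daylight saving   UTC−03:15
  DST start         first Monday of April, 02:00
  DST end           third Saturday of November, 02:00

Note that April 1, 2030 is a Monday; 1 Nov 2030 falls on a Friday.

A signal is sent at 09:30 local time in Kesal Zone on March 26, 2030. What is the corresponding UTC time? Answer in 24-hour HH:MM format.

13:45

1 April 2030 is a Monday, so the first Monday is April 1.
1 November 2030 is a Friday, so the first Saturday is November 2 and the third is November 16.
March 26, 2030 does not fall between 1 April and 16 November, so daylight saving is not in effect and Kesal Zone is at UTC−04:15.
09:30 local + 4h15m = 13:45 UTC.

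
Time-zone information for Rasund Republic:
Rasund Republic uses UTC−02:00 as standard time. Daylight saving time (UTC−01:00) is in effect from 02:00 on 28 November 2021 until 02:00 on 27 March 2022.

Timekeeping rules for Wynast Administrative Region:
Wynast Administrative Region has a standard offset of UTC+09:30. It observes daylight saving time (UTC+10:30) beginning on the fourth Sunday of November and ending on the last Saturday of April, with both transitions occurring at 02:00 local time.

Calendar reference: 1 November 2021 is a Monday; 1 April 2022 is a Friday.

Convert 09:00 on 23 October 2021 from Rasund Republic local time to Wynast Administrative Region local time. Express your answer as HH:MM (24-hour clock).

20:30

23 October 2021 does not fall between 28 November 2021 and 27 March 2022, so daylight saving is not in effect and Rasund Republic is at UTC−02:00.
09:00 Rasund Republic + 2h = 11:00 UTC.
1 November 2021 is a Monday, so the first Sunday is November 7 and the fourth is November 28.
1 April 2022 is a Friday, so Saturdays fall on 2, 9, 16, 23, 30; the last is April 30.
At the standard offset (UTC+09:30), 11:00 UTC + 9h30m = 20:30 Wynast Administrative Region standard time.
The standard-time date in Wynast Administrative Region, 23 October 2021, does not fall between 28 November 2021 and 30 April 2022, so daylight saving is not in effect and Wynast Administrative Region is at UTC+09:30.
11:00 UTC + 9h30m = 20:30 Wynast Administrative Region.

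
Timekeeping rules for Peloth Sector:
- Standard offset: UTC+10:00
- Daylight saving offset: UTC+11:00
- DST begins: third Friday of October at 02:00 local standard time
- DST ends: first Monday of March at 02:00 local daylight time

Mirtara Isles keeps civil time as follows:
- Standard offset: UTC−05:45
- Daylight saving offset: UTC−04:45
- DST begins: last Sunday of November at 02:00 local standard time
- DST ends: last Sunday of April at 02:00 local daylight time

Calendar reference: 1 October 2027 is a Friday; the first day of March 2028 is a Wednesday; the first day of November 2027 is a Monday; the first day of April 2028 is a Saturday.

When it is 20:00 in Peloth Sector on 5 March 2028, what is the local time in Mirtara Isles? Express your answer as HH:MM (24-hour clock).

1 October 2027 is a Friday, so the first Friday is October 1 and the third is October 15.
1 March 2028 is a Wednesday, so the first Monday is March 6.
5 March 2028 lies within the daylight-saving period (15 October 2027 – 6 March 2028), so Peloth Sector is on daylight time, UTC+11:00.
20:00 Peloth Sector − 11h = 09:00 UTC.
1 November 2027 is a Monday, so Sundays fall on 7, 14, 21, 28; the last is November 28.
1 April 2028 is a Saturday, so Sundays fall on 2, 9, 16, 23, 30; the last is April 30.
At the standard offset (UTC−05:45), 09:00 UTC − 5h45m = 03:15 Mirtara Isles standard time.
Daylight saving runs 28 November 2027 – 30 April 2028; the standard-time date in Mirtara Isles, 5 March 2028, is inside that window, so Mirtara Isles is at UTC−04:45.
09:00 UTC − 4h45m = 04:15 Mirtara Isles.

04:15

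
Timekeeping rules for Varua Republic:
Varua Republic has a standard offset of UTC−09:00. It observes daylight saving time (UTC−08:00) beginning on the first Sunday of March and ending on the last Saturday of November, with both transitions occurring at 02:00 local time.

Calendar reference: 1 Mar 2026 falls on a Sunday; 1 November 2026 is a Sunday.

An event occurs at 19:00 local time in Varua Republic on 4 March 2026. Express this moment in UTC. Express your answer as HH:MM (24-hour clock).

1 March 2026 is a Sunday, so the first Sunday is March 1.
1 November 2026 is a Sunday, so Saturdays fall on 7, 14, 21, 28; the last is November 28.
4 March 2026 lies within the daylight-saving period (1 March – 28 November), so Varua Republic is on daylight time, UTC−08:00.
19:00 local + 8h = 03:00 UTC (rolling into the next day, 5 March 2026).

03:00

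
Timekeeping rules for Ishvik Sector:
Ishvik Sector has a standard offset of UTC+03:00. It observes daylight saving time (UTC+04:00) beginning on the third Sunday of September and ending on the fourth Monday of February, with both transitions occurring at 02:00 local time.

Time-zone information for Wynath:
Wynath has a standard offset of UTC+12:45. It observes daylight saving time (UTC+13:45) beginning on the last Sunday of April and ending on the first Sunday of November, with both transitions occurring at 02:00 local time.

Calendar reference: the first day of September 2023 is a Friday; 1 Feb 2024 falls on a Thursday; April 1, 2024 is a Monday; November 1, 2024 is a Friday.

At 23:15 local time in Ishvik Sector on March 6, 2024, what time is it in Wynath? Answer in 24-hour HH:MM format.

1 September 2023 is a Friday, so the first Sunday is September 3 and the third is September 17.
1 February 2024 is a Thursday, so the first Monday is February 5 and the fourth is February 26.
Daylight saving runs 17 September 2023 – 26 February 2024; March 6, 2024 is outside that window, so Ishvik Sector is on standard time at UTC+03:00.
23:15 Ishvik Sector − 3h = 20:15 UTC.
1 April 2024 is a Monday, so Sundays fall on 7, 14, 21, 28; the last is April 28.
1 November 2024 is a Friday, so the first Sunday is November 3.
At the standard offset (UTC+12:45), 20:15 UTC + 12h45m = 09:00 Wynath standard time (rolling into the next day, 7 March 2024).
The standard-time date in Wynath, March 7, 2024, does not fall between 28 April and 3 November, so daylight saving is not in effect and Wynath is at UTC+12:45.
20:15 UTC + 12h45m = 09:00 Wynath (rolling into the next day, 7 March 2024).

09:00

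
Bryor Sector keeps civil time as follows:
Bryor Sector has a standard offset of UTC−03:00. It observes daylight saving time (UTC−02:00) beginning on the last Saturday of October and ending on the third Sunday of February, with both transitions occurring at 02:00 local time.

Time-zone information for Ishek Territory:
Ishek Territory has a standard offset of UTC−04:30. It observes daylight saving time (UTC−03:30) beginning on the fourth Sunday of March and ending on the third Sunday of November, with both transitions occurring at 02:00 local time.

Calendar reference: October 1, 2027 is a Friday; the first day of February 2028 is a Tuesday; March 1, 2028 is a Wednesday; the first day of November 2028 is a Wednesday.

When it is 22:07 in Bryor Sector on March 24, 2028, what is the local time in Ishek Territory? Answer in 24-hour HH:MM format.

1 October 2027 is a Friday, so Saturdays fall on 2, 9, 16, 23, 30; the last is October 30.
1 February 2028 is a Tuesday, so the first Sunday is February 6 and the third is February 20.
Daylight saving runs 30 October 2027 – 20 February 2028; March 24, 2028 is outside that window, so Bryor Sector is on standard time at UTC−03:00.
22:07 Bryor Sector + 3h = 01:07 UTC (rolling into the next day, 25 March 2028).
1 March 2028 is a Wednesday, so the first Sunday is March 5 and the fourth is March 26.
1 November 2028 is a Wednesday, so the first Sunday is November 5 and the third is November 19.
At the standard offset (UTC−04:30), 01:07 UTC − 4h30m = 20:37 Ishek Territory standard time (rolling into the previous day, 24 March 2028).
Daylight saving runs 26 March – 19 November; the standard-time date in Ishek Territory, March 24, 2028, is outside that window, so Ishek Territory is on standard time at UTC−04:30.
01:07 UTC − 4h30m = 20:37 Ishek Territory (rolling into the previous day, 24 March 2028).

20:37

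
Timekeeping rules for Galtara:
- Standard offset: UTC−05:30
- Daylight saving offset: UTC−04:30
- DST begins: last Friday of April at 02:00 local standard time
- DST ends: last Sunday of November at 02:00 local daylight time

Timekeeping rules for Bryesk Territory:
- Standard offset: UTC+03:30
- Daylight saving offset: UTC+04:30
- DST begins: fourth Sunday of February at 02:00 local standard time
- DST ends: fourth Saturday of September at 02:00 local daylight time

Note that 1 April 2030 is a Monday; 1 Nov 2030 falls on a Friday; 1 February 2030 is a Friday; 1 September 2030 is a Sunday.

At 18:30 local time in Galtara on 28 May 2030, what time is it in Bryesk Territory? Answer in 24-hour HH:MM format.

03:30

1 April 2030 is a Monday, so Fridays fall on 5, 12, 19, 26; the last is April 26.
1 November 2030 is a Friday, so Sundays fall on 3, 10, 17, 24; the last is November 24.
28 May 2030 falls between 26 April and 24 November, so daylight saving is in effect and Galtara is at UTC−04:30.
18:30 Galtara + 4h30m = 23:00 UTC.
1 February 2030 is a Friday, so the first Sunday is February 3 and the fourth is February 24.
1 September 2030 is a Sunday, so the first Saturday is September 7 and the fourth is September 28.
At the standard offset (UTC+03:30), 23:00 UTC + 3h30m = 02:30 Bryesk Territory standard time (rolling into the next day, 29 May 2030).
The standard-time date in Bryesk Territory, 29 May 2030, falls between 24 February and 28 September, so daylight saving is in effect and Bryesk Territory is at UTC+04:30.
23:00 UTC + 4h30m = 03:30 Bryesk Territory (rolling into the next day, 29 May 2030).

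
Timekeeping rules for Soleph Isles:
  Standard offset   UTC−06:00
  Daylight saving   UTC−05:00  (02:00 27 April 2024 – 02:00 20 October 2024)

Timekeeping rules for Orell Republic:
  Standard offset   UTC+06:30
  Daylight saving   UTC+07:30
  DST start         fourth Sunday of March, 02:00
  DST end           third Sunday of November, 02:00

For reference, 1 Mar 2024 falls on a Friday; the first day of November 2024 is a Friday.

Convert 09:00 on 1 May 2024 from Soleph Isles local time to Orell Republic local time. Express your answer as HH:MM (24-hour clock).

1 May 2024 lies within the daylight-saving period (27 April – 20 October), so Soleph Isles is on daylight time, UTC−05:00.
09:00 Soleph Isles + 5h = 14:00 UTC.
1 March 2024 is a Friday, so the first Sunday is March 3 and the fourth is March 24.
1 November 2024 is a Friday, so the first Sunday is November 3 and the third is November 17.
At the standard offset (UTC+06:30), 14:00 UTC + 6h30m = 20:30 Orell Republic standard time.
The standard-time date in Orell Republic, 1 May 2024, falls between 24 March and 17 November, so daylight saving is in effect and Orell Republic is at UTC+07:30.
14:00 UTC + 7h30m = 21:30 Orell Republic.

21:30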